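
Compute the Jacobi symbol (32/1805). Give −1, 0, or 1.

Pull out 2^5: since 1805 ≡ 5 (mod 8), (2/1805) = -1, so (2/1805)^5 = -1.
Reached (1/1805) = 1. Collecting the sign flips along the way, the symbol is -1.

-1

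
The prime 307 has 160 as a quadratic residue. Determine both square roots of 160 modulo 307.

Since 307 ≡ 3 (mod 4), a square root of 160 is 160^((307+1)/4) = 160^77 mod 307.
Repeated squaring: 160^2≡119, 160^4≡39, 160^8≡293, 160^16≡196, 160^32≡41, 160^64≡146 (mod 307).
160^77 = 160^(64+8+4+1) ≡ 62 (mod 307).
Check: 62² = 3844 ≡ 160 (mod 307). The two roots are 62 and 245.

62, 245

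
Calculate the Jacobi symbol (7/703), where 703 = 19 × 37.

Reciprocity: 7 ≡ 3 and 703 ≡ 3 (mod 4), so (7/703) = −(703/7).
Reduce top mod 7: now compute (3/7).
Reciprocity: 3 ≡ 3 and 7 ≡ 3 (mod 4), so (3/7) = −(7/3).
Reduce top mod 3: now compute (1/3).
Reached (1/3) = 1. Collecting the sign flips along the way, the symbol is +1.

1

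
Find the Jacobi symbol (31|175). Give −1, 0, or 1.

Reciprocity: 31 ≡ 3 and 175 ≡ 3 (mod 4), so (31/175) = −(175/31).
Reduce top mod 31: now compute (20/31).
Pull out 2^2: since 31 ≡ 7 (mod 8), (2/31) = +1, so (2/31)^2 = +1.
Reciprocity: 5 ≡ 1 and 31 ≡ 3 (mod 4), so (5/31) = +(31/5).
Reduce top mod 5: now compute (1/5).
Reached (1/5) = 1. Collecting the sign flips along the way, the symbol is -1.

-1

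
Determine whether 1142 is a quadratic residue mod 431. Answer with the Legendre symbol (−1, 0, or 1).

First reduce: 1142 ≡ 280 (mod 431).
Pull out 2^3: since 431 ≡ 7 (mod 8), (2/431) = +1, so (2/431)^3 = +1.
Reciprocity: 35 ≡ 3 and 431 ≡ 3 (mod 4), so (35/431) = −(431/35).
Reduce top mod 35: now compute (11/35).
Reciprocity: 11 ≡ 3 and 35 ≡ 3 (mod 4), so (11/35) = −(35/11).
Reduce top mod 11: now compute (2/11).
Pull out 2: since 11 ≡ 3 (mod 8), (2/11) = -1.
Reached (1/11) = 1. Collecting the sign flips along the way, the symbol is -1.

-1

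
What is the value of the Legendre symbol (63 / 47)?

First reduce: 63 ≡ 16 (mod 47).
Pull out 2^4: since 47 ≡ 7 (mod 8), (2/47) = +1, so (2/47)^4 = +1.
Reached (1/47) = 1. Collecting the sign flips along the way, the symbol is +1.

1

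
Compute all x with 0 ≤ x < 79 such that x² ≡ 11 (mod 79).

Since 79 ≡ 3 (mod 4), a square root of 11 is 11^((79+1)/4) = 11^20 mod 79.
Repeated squaring: 11^2≡42, 11^4≡26, 11^8≡44, 11^16≡40 (mod 79).
11^20 = 11^(16+4) ≡ 13 (mod 79).
Check: 13² = 169 ≡ 11 (mod 79). The two roots are 13 and 66.

13, 66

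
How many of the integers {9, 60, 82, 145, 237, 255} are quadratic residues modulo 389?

(9/389) = +1 → QR.
(60/389) = -1 → non-residue.
(82/389) = -1 → non-residue.
(145/389) = -1 → non-residue.
(237/389) = -1 → non-residue.
(255/389) = -1 → non-residue.
Total quadratic residues among the 6: 1.

1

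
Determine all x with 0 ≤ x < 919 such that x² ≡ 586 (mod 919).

396, 523

Since 919 ≡ 3 (mod 4), a square root of 586 is 586^((919+1)/4) = 586^230 mod 919.
Repeated squaring: 586^2≡609, 586^4≡524, 586^8≡714, 586^16≡670, 586^32≡428, 586^64≡303, 586^128≡828 (mod 919).
586^230 = 586^(128+64+32+4+2) ≡ 396 (mod 919).
Check: 396² = 156816 ≡ 586 (mod 919). The two roots are 396 and 523.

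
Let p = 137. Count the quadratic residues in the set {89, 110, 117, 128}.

1

(89/137) = -1 → non-residue.
(110/137) = -1 → non-residue.
(117/137) = -1 → non-residue.
(128/137) = +1 → QR.
Total quadratic residues among the 4: 1.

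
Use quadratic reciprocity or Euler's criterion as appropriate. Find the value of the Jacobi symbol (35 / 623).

0

Reciprocity: 35 ≡ 3 and 623 ≡ 3 (mod 4), so (35/623) = −(623/35).
Reduce top mod 35: now compute (28/35).
Pull out 2^2: since 35 ≡ 3 (mod 8), (2/35) = -1, so (2/35)^2 = +1.
Reciprocity: 7 ≡ 3 and 35 ≡ 3 (mod 4), so (7/35) = −(35/7).
Reduce top mod 7: now compute (0/7).
Top reduces to 0: gcd > 1, so the symbol is 0.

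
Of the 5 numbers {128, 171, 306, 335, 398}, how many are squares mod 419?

1

(128/419) = -1 → non-residue.
(171/419) = -1 → non-residue.
(306/419) = +1 → QR.
(335/419) = -1 → non-residue.
(398/419) = -1 → non-residue.
Total quadratic residues among the 5: 1.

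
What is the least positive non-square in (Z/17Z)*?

3

(2/17) = +1, so 2 is a residue.
(3/17) = −1, so 3 is the smallest positive non-residue mod 17.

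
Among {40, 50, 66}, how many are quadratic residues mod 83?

(40/83) = +1 → QR.
(50/83) = -1 → non-residue.
(66/83) = -1 → non-residue.
Total quadratic residues among the 3: 1.

1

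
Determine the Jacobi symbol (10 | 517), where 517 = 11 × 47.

1

Pull out 2: since 517 ≡ 5 (mod 8), (2/517) = -1.
Reciprocity: 5 ≡ 1 and 517 ≡ 1 (mod 4), so (5/517) = +(517/5).
Reduce top mod 5: now compute (2/5).
Pull out 2: since 5 ≡ 5 (mod 8), (2/5) = -1.
Reached (1/5) = 1. Collecting the sign flips along the way, the symbol is +1.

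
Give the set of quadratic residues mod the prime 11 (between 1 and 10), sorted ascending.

1,3,4,5,9

Square k = 1,…,5 (k and 11−k give the same square):
1²=1, 2²=4, 3²=9, 4²≡5, 5²≡3 (mod 11).
So the quadratic residues mod 11 are {1, 3, 4, 5, 9}.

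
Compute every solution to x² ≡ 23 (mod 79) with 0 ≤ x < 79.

Since 79 ≡ 3 (mod 4), a square root of 23 is 23^((79+1)/4) = 23^20 mod 79.
Repeated squaring: 23^2≡55, 23^4≡23, 23^8≡55, 23^16≡23 (mod 79).
23^20 = 23^(16+4) ≡ 55 (mod 79).
Check: 55² = 3025 ≡ 23 (mod 79). The two roots are 24 and 55.

24, 55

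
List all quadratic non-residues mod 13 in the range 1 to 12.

Square k = 1,…,6 (k and 13−k give the same square):
1²=1, 2²=4, 3²=9, 4²≡3, 5²≡12, 6²≡10 (mod 13).
The residues are {1, 3, 4, 9, 10, 12}; the non-residues are the remaining 6 nonzero classes.

2 5 6 7 8 11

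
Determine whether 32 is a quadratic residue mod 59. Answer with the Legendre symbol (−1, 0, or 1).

Euler's criterion: (32/59) ≡ 32^29 (mod 59).
32^2 ≡ 21 (mod 59)
32^4 ≡ 28 (mod 59)
32^8 ≡ 17 (mod 59)
32^16 ≡ 53 (mod 59)
32^29 = 32^(16+8+4+1) ≡ 58 (mod 59).
Result is 58 ≡ −1, so (32/59) = −1.

-1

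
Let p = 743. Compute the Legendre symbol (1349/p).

1

First reduce: 1349 ≡ 606 (mod 743).
Pull out 2: since 743 ≡ 7 (mod 8), (2/743) = +1.
Reciprocity: 303 ≡ 3 and 743 ≡ 3 (mod 4), so (303/743) = −(743/303).
Reduce top mod 303: now compute (137/303).
Reciprocity: 137 ≡ 1 and 303 ≡ 3 (mod 4), so (137/303) = +(303/137).
Reduce top mod 137: now compute (29/137).
Reciprocity: 29 ≡ 1 and 137 ≡ 1 (mod 4), so (29/137) = +(137/29).
Reduce top mod 29: now compute (21/29).
Reciprocity: 21 ≡ 1 and 29 ≡ 1 (mod 4), so (21/29) = +(29/21).
Reduce top mod 21: now compute (8/21).
Pull out 2^3: since 21 ≡ 5 (mod 8), (2/21) = -1, so (2/21)^3 = -1.
Reached (1/21) = 1. Collecting the sign flips along the way, the symbol is +1.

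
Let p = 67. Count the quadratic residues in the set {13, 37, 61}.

(13/67) = -1 → non-residue.
(37/67) = +1 → QR.
(61/67) = -1 → non-residue.
Total quadratic residues among the 3: 1.

1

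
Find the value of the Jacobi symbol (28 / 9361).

1

Pull out 2^2: since 9361 ≡ 1 (mod 8), (2/9361) = +1, so (2/9361)^2 = +1.
Reciprocity: 7 ≡ 3 and 9361 ≡ 1 (mod 4), so (7/9361) = +(9361/7).
Reduce top mod 7: now compute (2/7).
Pull out 2: since 7 ≡ 7 (mod 8), (2/7) = +1.
Reached (1/7) = 1. Collecting the sign flips along the way, the symbol is +1.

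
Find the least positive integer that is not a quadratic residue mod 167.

5

(2/167) = +1, so 2 is a residue.
(3/167) = +1, so 3 is a residue.
(4/167) = +1, so 4 is a residue.
(5/167) = −1, so 5 is the smallest positive non-residue mod 167.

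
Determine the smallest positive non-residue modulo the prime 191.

7

(2/191) = +1, so 2 is a residue.
(3/191) = +1, so 3 is a residue.
(4/191) = +1, so 4 is a residue.
(5/191) = +1, so 5 is a residue.
(6/191) = +1, so 6 is a residue.
(7/191) = −1, so 7 is the smallest positive non-residue mod 191.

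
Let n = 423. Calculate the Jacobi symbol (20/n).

-1

Pull out 2^2: since 423 ≡ 7 (mod 8), (2/423) = +1, so (2/423)^2 = +1.
Reciprocity: 5 ≡ 1 and 423 ≡ 3 (mod 4), so (5/423) = +(423/5).
Reduce top mod 5: now compute (3/5).
Reciprocity: 3 ≡ 3 and 5 ≡ 1 (mod 4), so (3/5) = +(5/3).
Reduce top mod 3: now compute (2/3).
Pull out 2: since 3 ≡ 3 (mod 8), (2/3) = -1.
Reached (1/3) = 1. Collecting the sign flips along the way, the symbol is -1.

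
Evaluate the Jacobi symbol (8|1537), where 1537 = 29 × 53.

1

Pull out 2^3: since 1537 ≡ 1 (mod 8), (2/1537) = +1, so (2/1537)^3 = +1.
Reached (1/1537) = 1. Collecting the sign flips along the way, the symbol is +1.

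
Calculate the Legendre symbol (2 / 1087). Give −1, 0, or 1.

1

Pull out 2: since 1087 ≡ 7 (mod 8), (2/1087) = +1.
Reached (1/1087) = 1. Collecting the sign flips along the way, the symbol is +1.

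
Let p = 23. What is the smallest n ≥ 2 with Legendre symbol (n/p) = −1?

(2/23) = +1, so 2 is a residue.
(3/23) = +1, so 3 is a residue.
(4/23) = +1, so 4 is a residue.
(5/23) = −1, so 5 is the smallest positive non-residue mod 23.

5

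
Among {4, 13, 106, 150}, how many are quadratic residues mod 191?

(4/191) = +1 → QR.
(13/191) = +1 → QR.
(106/191) = -1 → non-residue.
(150/191) = +1 → QR.
Total quadratic residues among the 4: 3.

3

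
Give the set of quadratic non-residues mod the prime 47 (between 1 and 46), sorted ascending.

5 10 11 13 15 19 20 22 23 26 29 30 31 33 35 38 39 40 41 43 44 45 46

Square k = 1,…,23 (k and 47−k give the same square):
1²=1, 2²=4, 3²=9, 4²=16, 5²=25, 6²=36, 7²≡2, 8²≡17, 9²≡34, 10²≡6, 11²≡27, 12²≡3, 13²≡28, 14²≡8, 15²≡37, 16²≡21, 17²≡7, 18²≡42, 19²≡32, 20²≡24, 21²≡18, 22²≡14, 23²≡12 (mod 47).
The residues are {1, 2, 3, 4, 6, 7, 8, 9, 12, 14, 16, 17, 18, 21, 24, 25, 27, 28, 32, 34, 36, 37, 42}; the non-residues are the remaining 23 nonzero classes.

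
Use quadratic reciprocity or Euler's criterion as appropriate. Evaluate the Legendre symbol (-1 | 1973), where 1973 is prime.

1

First reduce: -1 ≡ 1972 (mod 1973).
Pull out 2^2: since 1973 ≡ 5 (mod 8), (2/1973) = -1, so (2/1973)^2 = +1.
Reciprocity: 493 ≡ 1 and 1973 ≡ 1 (mod 4), so (493/1973) = +(1973/493).
Reduce top mod 493: now compute (1/493).
Reached (1/493) = 1. Collecting the sign flips along the way, the symbol is +1.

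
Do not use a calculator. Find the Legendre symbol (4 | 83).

Euler's criterion: (4/83) ≡ 4^41 (mod 83).
4^2 ≡ 16 (mod 83)
4^4 ≡ 7 (mod 83)
4^8 ≡ 49 (mod 83)
4^16 ≡ 77 (mod 83)
4^32 ≡ 36 (mod 83)
4^41 = 4^(32+8+1) ≡ 1 (mod 83).
Result is 1, so (4/83) = 1.

1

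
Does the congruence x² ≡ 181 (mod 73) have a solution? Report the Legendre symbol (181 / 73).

Euler's criterion: (181/73) ≡ 35^36 (mod 73).
35^2 ≡ 57 (mod 73)
35^4 ≡ 37 (mod 73)
35^8 ≡ 55 (mod 73)
35^16 ≡ 32 (mod 73)
35^32 ≡ 2 (mod 73)
35^36 = 35^(32+4) ≡ 1 (mod 73).
Result is 1, so (181/73) = 1.

1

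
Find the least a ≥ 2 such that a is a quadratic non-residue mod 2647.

3

(2/2647) = +1, so 2 is a residue.
(3/2647) = −1, so 3 is the smallest positive non-residue mod 2647.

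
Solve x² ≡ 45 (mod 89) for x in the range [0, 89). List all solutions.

32, 57

89 ≡ 1 (mod 4), so we find a root by search.
Trying successive values, 32² = 1024 ≡ 45 (mod 89). The other root is 89 − 32 = 57.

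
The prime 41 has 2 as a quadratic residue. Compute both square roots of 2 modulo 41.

17, 24

41 ≡ 1 (mod 4), so we find a root by search.
Trying successive values, 17² = 289 ≡ 2 (mod 41). The other root is 41 − 17 = 24.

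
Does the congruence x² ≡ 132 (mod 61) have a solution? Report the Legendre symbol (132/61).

-1

Euler's criterion: (132/61) ≡ 10^30 (mod 61).
10^2 ≡ 39 (mod 61)
10^4 ≡ 57 (mod 61)
10^8 ≡ 16 (mod 61)
10^16 ≡ 12 (mod 61)
10^30 = 10^(16+8+4+2) ≡ 60 (mod 61).
Result is 60 ≡ −1, so (132/61) = −1.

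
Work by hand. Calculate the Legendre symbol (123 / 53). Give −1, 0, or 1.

1

Euler's criterion: (123/53) ≡ 17^26 (mod 53).
17^2 ≡ 24 (mod 53)
17^4 ≡ 46 (mod 53)
17^8 ≡ 49 (mod 53)
17^16 ≡ 16 (mod 53)
17^26 = 17^(16+8+2) ≡ 1 (mod 53).
Result is 1, so (123/53) = 1.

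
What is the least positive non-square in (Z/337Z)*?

5

(2/337) = +1, so 2 is a residue.
(3/337) = +1, so 3 is a residue.
(4/337) = +1, so 4 is a residue.
(5/337) = −1, so 5 is the smallest positive non-residue mod 337.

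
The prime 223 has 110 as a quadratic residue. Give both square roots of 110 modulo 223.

35, 188

Since 223 ≡ 3 (mod 4), a square root of 110 is 110^((223+1)/4) = 110^56 mod 223.
Repeated squaring: 110^2≡58, 110^4≡19, 110^8≡138, 110^16≡89, 110^32≡116 (mod 223).
110^56 = 110^(32+16+8) ≡ 188 (mod 223).
Check: 188² = 35344 ≡ 110 (mod 223). The two roots are 35 and 188.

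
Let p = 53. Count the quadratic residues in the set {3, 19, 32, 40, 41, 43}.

2

(3/53) = -1 → non-residue.
(19/53) = -1 → non-residue.
(32/53) = -1 → non-residue.
(40/53) = +1 → QR.
(41/53) = -1 → non-residue.
(43/53) = +1 → QR.
Total quadratic residues among the 6: 2.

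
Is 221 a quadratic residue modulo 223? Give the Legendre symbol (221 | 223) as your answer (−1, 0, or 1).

-1

Reciprocity: 221 ≡ 1 and 223 ≡ 3 (mod 4), so (221/223) = +(223/221).
Reduce top mod 221: now compute (2/221).
Pull out 2: since 221 ≡ 5 (mod 8), (2/221) = -1.
Reached (1/221) = 1. Collecting the sign flips along the way, the symbol is -1.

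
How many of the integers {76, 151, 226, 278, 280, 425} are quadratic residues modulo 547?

(76/547) = +1 → QR.
(151/547) = -1 → non-residue.
(226/547) = -1 → non-residue.
(278/547) = -1 → non-residue.
(280/547) = -1 → non-residue.
(425/547) = -1 → non-residue.
Total quadratic residues among the 6: 1.

1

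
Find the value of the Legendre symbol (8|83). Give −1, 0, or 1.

-1

Euler's criterion: (8/83) ≡ 8^41 (mod 83).
8^2 ≡ 64 (mod 83)
8^4 ≡ 29 (mod 83)
8^8 ≡ 11 (mod 83)
8^16 ≡ 38 (mod 83)
8^32 ≡ 33 (mod 83)
8^41 = 8^(32+8+1) ≡ 82 (mod 83).
Result is 82 ≡ −1, so (8/83) = −1.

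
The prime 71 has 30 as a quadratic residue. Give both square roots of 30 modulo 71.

Since 71 ≡ 3 (mod 4), a square root of 30 is 30^((71+1)/4) = 30^18 mod 71.
Repeated squaring: 30^2≡48, 30^4≡32, 30^8≡30, 30^16≡48 (mod 71).
30^18 = 30^(16+2) ≡ 32 (mod 71).
Check: 32² = 1024 ≡ 30 (mod 71). The two roots are 32 and 39.

32, 39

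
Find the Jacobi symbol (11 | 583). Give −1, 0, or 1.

Reciprocity: 11 ≡ 3 and 583 ≡ 3 (mod 4), so (11/583) = −(583/11).
Reduce top mod 11: now compute (0/11).
Top reduces to 0: gcd > 1, so the symbol is 0.

0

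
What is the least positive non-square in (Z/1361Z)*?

3

(2/1361) = +1, so 2 is a residue.
(3/1361) = −1, so 3 is the smallest positive non-residue mod 1361.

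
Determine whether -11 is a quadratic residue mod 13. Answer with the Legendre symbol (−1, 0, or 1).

-1

First reduce: -11 ≡ 2 (mod 13).
Pull out 2: since 13 ≡ 5 (mod 8), (2/13) = -1.
Reached (1/13) = 1. Collecting the sign flips along the way, the symbol is -1.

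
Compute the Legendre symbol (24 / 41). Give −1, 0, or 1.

-1

Pull out 2^3: since 41 ≡ 1 (mod 8), (2/41) = +1, so (2/41)^3 = +1.
Reciprocity: 3 ≡ 3 and 41 ≡ 1 (mod 4), so (3/41) = +(41/3).
Reduce top mod 3: now compute (2/3).
Pull out 2: since 3 ≡ 3 (mod 8), (2/3) = -1.
Reached (1/3) = 1. Collecting the sign flips along the way, the symbol is -1.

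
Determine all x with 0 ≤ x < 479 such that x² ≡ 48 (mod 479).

Since 479 ≡ 3 (mod 4), a square root of 48 is 48^((479+1)/4) = 48^120 mod 479.
Repeated squaring: 48^2≡388, 48^4≡138, 48^8≡363, 48^16≡44, 48^32≡20, 48^64≡400 (mod 479).
48^120 = 48^(64+32+16+8) ≡ 355 (mod 479).
Check: 355² = 126025 ≡ 48 (mod 479). The two roots are 124 and 355.

124, 355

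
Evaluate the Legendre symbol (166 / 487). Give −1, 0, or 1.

Euler's criterion: (166/487) ≡ 166^243 (mod 487).
166^2 ≡ 284 (mod 487)
166^4 ≡ 301 (mod 487)
166^8 ≡ 19 (mod 487)
166^16 ≡ 361 (mod 487)
166^32 ≡ 292 (mod 487)
166^64 ≡ 39 (mod 487)
166^128 ≡ 60 (mod 487)
166^243 = 166^(128+64+32+16+2+1) ≡ 1 (mod 487).
Result is 1, so (166/487) = 1.

1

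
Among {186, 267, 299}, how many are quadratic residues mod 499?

(186/499) = +1 → QR.
(267/499) = +1 → QR.
(299/499) = +1 → QR.
Total quadratic residues among the 3: 3.

3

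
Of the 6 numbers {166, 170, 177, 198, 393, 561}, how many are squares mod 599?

2

(166/599) = +1 → QR.
(170/599) = +1 → QR.
(177/599) = -1 → non-residue.
(198/599) = -1 → non-residue.
(393/599) = -1 → non-residue.
(561/599) = -1 → non-residue.
Total quadratic residues among the 6: 2.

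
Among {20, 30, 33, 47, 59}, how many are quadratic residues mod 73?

0

(20/73) = -1 → non-residue.
(30/73) = -1 → non-residue.
(33/73) = -1 → non-residue.
(47/73) = -1 → non-residue.
(59/73) = -1 → non-residue.
Total quadratic residues among the 5: 0.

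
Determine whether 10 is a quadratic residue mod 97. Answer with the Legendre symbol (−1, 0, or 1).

-1

Pull out 2: since 97 ≡ 1 (mod 8), (2/97) = +1.
Reciprocity: 5 ≡ 1 and 97 ≡ 1 (mod 4), so (5/97) = +(97/5).
Reduce top mod 5: now compute (2/5).
Pull out 2: since 5 ≡ 5 (mod 8), (2/5) = -1.
Reached (1/5) = 1. Collecting the sign flips along the way, the symbol is -1.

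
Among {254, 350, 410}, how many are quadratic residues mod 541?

(254/541) = +1 → QR.
(350/541) = -1 → non-residue.
(410/541) = -1 → non-residue.
Total quadratic residues among the 3: 1.

1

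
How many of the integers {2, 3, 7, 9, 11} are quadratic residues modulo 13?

(2/13) = -1 → non-residue.
(3/13) = +1 → QR.
(7/13) = -1 → non-residue.
(9/13) = +1 → QR.
(11/13) = -1 → non-residue.
Total quadratic residues among the 5: 2.

2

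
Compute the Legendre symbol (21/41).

Reciprocity: 21 ≡ 1 and 41 ≡ 1 (mod 4), so (21/41) = +(41/21).
Reduce top mod 21: now compute (20/21).
Pull out 2^2: since 21 ≡ 5 (mod 8), (2/21) = -1, so (2/21)^2 = +1.
Reciprocity: 5 ≡ 1 and 21 ≡ 1 (mod 4), so (5/21) = +(21/5).
Reduce top mod 5: now compute (1/5).
Reached (1/5) = 1. Collecting the sign flips along the way, the symbol is +1.

1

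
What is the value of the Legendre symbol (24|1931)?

Pull out 2^3: since 1931 ≡ 3 (mod 8), (2/1931) = -1, so (2/1931)^3 = -1.
Reciprocity: 3 ≡ 3 and 1931 ≡ 3 (mod 4), so (3/1931) = −(1931/3).
Reduce top mod 3: now compute (2/3).
Pull out 2: since 3 ≡ 3 (mod 8), (2/3) = -1.
Reached (1/3) = 1. Collecting the sign flips along the way, the symbol is -1.

-1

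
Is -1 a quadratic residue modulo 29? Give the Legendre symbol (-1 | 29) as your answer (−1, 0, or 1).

First reduce: -1 ≡ 28 (mod 29).
Pull out 2^2: since 29 ≡ 5 (mod 8), (2/29) = -1, so (2/29)^2 = +1.
Reciprocity: 7 ≡ 3 and 29 ≡ 1 (mod 4), so (7/29) = +(29/7).
Reduce top mod 7: now compute (1/7).
Reached (1/7) = 1. Collecting the sign flips along the way, the symbol is +1.

1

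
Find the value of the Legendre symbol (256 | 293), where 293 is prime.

1

Pull out 2^8: since 293 ≡ 5 (mod 8), (2/293) = -1, so (2/293)^8 = +1.
Reached (1/293) = 1. Collecting the sign flips along the way, the symbol is +1.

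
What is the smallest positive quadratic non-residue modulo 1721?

3

(2/1721) = +1, so 2 is a residue.
(3/1721) = −1, so 3 is the smallest positive non-residue mod 1721.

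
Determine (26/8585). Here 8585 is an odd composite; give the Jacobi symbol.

-1

Pull out 2: since 8585 ≡ 1 (mod 8), (2/8585) = +1.
Reciprocity: 13 ≡ 1 and 8585 ≡ 1 (mod 4), so (13/8585) = +(8585/13).
Reduce top mod 13: now compute (5/13).
Reciprocity: 5 ≡ 1 and 13 ≡ 1 (mod 4), so (5/13) = +(13/5).
Reduce top mod 5: now compute (3/5).
Reciprocity: 3 ≡ 3 and 5 ≡ 1 (mod 4), so (3/5) = +(5/3).
Reduce top mod 3: now compute (2/3).
Pull out 2: since 3 ≡ 3 (mod 8), (2/3) = -1.
Reached (1/3) = 1. Collecting the sign flips along the way, the symbol is -1.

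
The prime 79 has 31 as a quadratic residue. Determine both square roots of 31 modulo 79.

30, 49

Since 79 ≡ 3 (mod 4), a square root of 31 is 31^((79+1)/4) = 31^20 mod 79.
Repeated squaring: 31^2≡13, 31^4≡11, 31^8≡42, 31^16≡26 (mod 79).
31^20 = 31^(16+4) ≡ 49 (mod 79).
Check: 49² = 2401 ≡ 31 (mod 79). The two roots are 30 and 49.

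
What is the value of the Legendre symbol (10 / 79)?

1

Euler's criterion: (10/79) ≡ 10^39 (mod 79).
10^2 ≡ 21 (mod 79)
10^4 ≡ 46 (mod 79)
10^8 ≡ 62 (mod 79)
10^16 ≡ 52 (mod 79)
10^32 ≡ 18 (mod 79)
10^39 = 10^(32+4+2+1) ≡ 1 (mod 79).
Result is 1, so (10/79) = 1.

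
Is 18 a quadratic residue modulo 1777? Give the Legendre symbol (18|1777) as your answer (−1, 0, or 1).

1

Pull out 2: since 1777 ≡ 1 (mod 8), (2/1777) = +1.
Reciprocity: 9 ≡ 1 and 1777 ≡ 1 (mod 4), so (9/1777) = +(1777/9).
Reduce top mod 9: now compute (4/9).
Pull out 2^2: since 9 ≡ 1 (mod 8), (2/9) = +1, so (2/9)^2 = +1.
Reached (1/9) = 1. Collecting the sign flips along the way, the symbol is +1.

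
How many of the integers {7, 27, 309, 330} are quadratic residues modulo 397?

2

(7/397) = -1 → non-residue.
(27/397) = +1 → QR.
(309/397) = -1 → non-residue.
(330/397) = +1 → QR.
Total quadratic residues among the 4: 2.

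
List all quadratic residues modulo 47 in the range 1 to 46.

1, 2, 3, 4, 6, 7, 8, 9, 12, 14, 16, 17, 18, 21, 24, 25, 27, 28, 32, 34, 36, 37, 42

Square k = 1,…,23 (k and 47−k give the same square):
1²=1, 2²=4, 3²=9, 4²=16, 5²=25, 6²=36, 7²≡2, 8²≡17, 9²≡34, 10²≡6, 11²≡27, 12²≡3, 13²≡28, 14²≡8, 15²≡37, 16²≡21, 17²≡7, 18²≡42, 19²≡32, 20²≡24, 21²≡18, 22²≡14, 23²≡12 (mod 47).
So the quadratic residues mod 47 are {1, 2, 3, 4, 6, 7, 8, 9, 12, 14, 16, 17, 18, 21, 24, 25, 27, 28, 32, 34, 36, 37, 42}.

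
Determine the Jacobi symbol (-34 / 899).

1

First reduce: -34 ≡ 865 (mod 899).
Reciprocity: 865 ≡ 1 and 899 ≡ 3 (mod 4), so (865/899) = +(899/865).
Reduce top mod 865: now compute (34/865).
Pull out 2: since 865 ≡ 1 (mod 8), (2/865) = +1.
Reciprocity: 17 ≡ 1 and 865 ≡ 1 (mod 4), so (17/865) = +(865/17).
Reduce top mod 17: now compute (15/17).
Reciprocity: 15 ≡ 3 and 17 ≡ 1 (mod 4), so (15/17) = +(17/15).
Reduce top mod 15: now compute (2/15).
Pull out 2: since 15 ≡ 7 (mod 8), (2/15) = +1.
Reached (1/15) = 1. Collecting the sign flips along the way, the symbol is +1.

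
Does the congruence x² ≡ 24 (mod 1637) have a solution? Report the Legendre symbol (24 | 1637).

Pull out 2^3: since 1637 ≡ 5 (mod 8), (2/1637) = -1, so (2/1637)^3 = -1.
Reciprocity: 3 ≡ 3 and 1637 ≡ 1 (mod 4), so (3/1637) = +(1637/3).
Reduce top mod 3: now compute (2/3).
Pull out 2: since 3 ≡ 3 (mod 8), (2/3) = -1.
Reached (1/3) = 1. Collecting the sign flips along the way, the symbol is +1.

1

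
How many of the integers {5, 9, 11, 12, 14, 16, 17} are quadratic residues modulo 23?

3

(5/23) = -1 → non-residue.
(9/23) = +1 → QR.
(11/23) = -1 → non-residue.
(12/23) = +1 → QR.
(14/23) = -1 → non-residue.
(16/23) = +1 → QR.
(17/23) = -1 → non-residue.
Total quadratic residues among the 7: 3.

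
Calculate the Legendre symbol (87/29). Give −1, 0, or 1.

0

First reduce: 87 ≡ 0 (mod 29).
Top reduces to 0: gcd > 1, so the symbol is 0.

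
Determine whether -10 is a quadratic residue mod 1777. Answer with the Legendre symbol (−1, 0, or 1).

-1

First reduce: -10 ≡ 1767 (mod 1777).
Reciprocity: 1767 ≡ 3 and 1777 ≡ 1 (mod 4), so (1767/1777) = +(1777/1767).
Reduce top mod 1767: now compute (10/1767).
Pull out 2: since 1767 ≡ 7 (mod 8), (2/1767) = +1.
Reciprocity: 5 ≡ 1 and 1767 ≡ 3 (mod 4), so (5/1767) = +(1767/5).
Reduce top mod 5: now compute (2/5).
Pull out 2: since 5 ≡ 5 (mod 8), (2/5) = -1.
Reached (1/5) = 1. Collecting the sign flips along the way, the symbol is -1.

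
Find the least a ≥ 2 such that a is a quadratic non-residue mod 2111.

(2/2111) = +1, so 2 is a residue.
(3/2111) = +1, so 3 is a residue.
(4/2111) = +1, so 4 is a residue.
(5/2111) = +1, so 5 is a residue.
(6/2111) = +1, so 6 is a residue.
(7/2111) = −1, so 7 is the smallest positive non-residue mod 2111.

7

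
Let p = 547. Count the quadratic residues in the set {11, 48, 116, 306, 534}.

(11/547) = +1 → QR.
(48/547) = -1 → non-residue.
(116/547) = +1 → QR.
(306/547) = +1 → QR.
(534/547) = -1 → non-residue.
Total quadratic residues among the 5: 3.

3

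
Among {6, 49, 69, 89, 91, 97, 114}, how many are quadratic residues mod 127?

(6/127) = -1 → non-residue.
(49/127) = +1 → QR.
(69/127) = +1 → QR.
(89/127) = -1 → non-residue.
(91/127) = -1 → non-residue.
(97/127) = -1 → non-residue.
(114/127) = -1 → non-residue.
Total quadratic residues among the 7: 2.

2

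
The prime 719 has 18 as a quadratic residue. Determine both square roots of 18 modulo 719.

253, 466

Since 719 ≡ 3 (mod 4), a square root of 18 is 18^((719+1)/4) = 18^180 mod 719.
Repeated squaring: 18^2≡324, 18^4≡2, 18^8≡4, 18^16≡16, 18^32≡256, 18^64≡107, 18^128≡664 (mod 719).
18^180 = 18^(128+32+16+4) ≡ 253 (mod 719).
Check: 253² = 64009 ≡ 18 (mod 719). The two roots are 253 and 466.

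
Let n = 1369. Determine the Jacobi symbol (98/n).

Pull out 2: since 1369 ≡ 1 (mod 8), (2/1369) = +1.
Reciprocity: 49 ≡ 1 and 1369 ≡ 1 (mod 4), so (49/1369) = +(1369/49).
Reduce top mod 49: now compute (46/49).
Pull out 2: since 49 ≡ 1 (mod 8), (2/49) = +1.
Reciprocity: 23 ≡ 3 and 49 ≡ 1 (mod 4), so (23/49) = +(49/23).
Reduce top mod 23: now compute (3/23).
Reciprocity: 3 ≡ 3 and 23 ≡ 3 (mod 4), so (3/23) = −(23/3).
Reduce top mod 3: now compute (2/3).
Pull out 2: since 3 ≡ 3 (mod 8), (2/3) = -1.
Reached (1/3) = 1. Collecting the sign flips along the way, the symbol is +1.

1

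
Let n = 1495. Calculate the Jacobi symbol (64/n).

1

Pull out 2^6: since 1495 ≡ 7 (mod 8), (2/1495) = +1, so (2/1495)^6 = +1.
Reached (1/1495) = 1. Collecting the sign flips along the way, the symbol is +1.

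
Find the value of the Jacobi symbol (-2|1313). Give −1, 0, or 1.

1

First reduce: -2 ≡ 1311 (mod 1313).
Reciprocity: 1311 ≡ 3 and 1313 ≡ 1 (mod 4), so (1311/1313) = +(1313/1311).
Reduce top mod 1311: now compute (2/1311).
Pull out 2: since 1311 ≡ 7 (mod 8), (2/1311) = +1.
Reached (1/1311) = 1. Collecting the sign flips along the way, the symbol is +1.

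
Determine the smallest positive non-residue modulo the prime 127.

(2/127) = +1, so 2 is a residue.
(3/127) = −1, so 3 is the smallest positive non-residue mod 127.

3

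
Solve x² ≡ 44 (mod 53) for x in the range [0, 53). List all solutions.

53 ≡ 1 (mod 4), so we find a root by search.
Trying successive values, 16² = 256 ≡ 44 (mod 53). The other root is 53 − 16 = 37.

16, 37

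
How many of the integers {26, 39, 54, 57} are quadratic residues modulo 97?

(26/97) = -1 → non-residue.
(39/97) = -1 → non-residue.
(54/97) = +1 → QR.
(57/97) = -1 → non-residue.
Total quadratic residues among the 4: 1.

1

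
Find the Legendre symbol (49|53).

1

Reciprocity: 49 ≡ 1 and 53 ≡ 1 (mod 4), so (49/53) = +(53/49).
Reduce top mod 49: now compute (4/49).
Pull out 2^2: since 49 ≡ 1 (mod 8), (2/49) = +1, so (2/49)^2 = +1.
Reached (1/49) = 1. Collecting the sign flips along the way, the symbol is +1.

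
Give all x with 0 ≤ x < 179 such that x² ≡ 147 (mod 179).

Since 179 ≡ 3 (mod 4), a square root of 147 is 147^((179+1)/4) = 147^45 mod 179.
Repeated squaring: 147^2≡129, 147^4≡173, 147^8≡36, 147^16≡43, 147^32≡59 (mod 179).
147^45 = 147^(32+8+4+1) ≡ 46 (mod 179).
Check: 46² = 2116 ≡ 147 (mod 179). The two roots are 46 and 133.

46, 133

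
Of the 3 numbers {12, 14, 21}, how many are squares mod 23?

1

(12/23) = +1 → QR.
(14/23) = -1 → non-residue.
(21/23) = -1 → non-residue.
Total quadratic residues among the 3: 1.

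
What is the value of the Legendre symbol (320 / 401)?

Euler's criterion: (320/401) ≡ 320^200 (mod 401).
320^2 ≡ 145 (mod 401)
320^4 ≡ 173 (mod 401)
320^8 ≡ 255 (mod 401)
320^16 ≡ 63 (mod 401)
320^32 ≡ 360 (mod 401)
320^64 ≡ 77 (mod 401)
320^128 ≡ 315 (mod 401)
320^200 = 320^(128+64+8) ≡ 1 (mod 401).
Result is 1, so (320/401) = 1.

1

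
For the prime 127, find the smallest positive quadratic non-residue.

(2/127) = +1, so 2 is a residue.
(3/127) = −1, so 3 is the smallest positive non-residue mod 127.

3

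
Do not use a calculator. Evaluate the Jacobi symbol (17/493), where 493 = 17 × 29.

0

Reciprocity: 17 ≡ 1 and 493 ≡ 1 (mod 4), so (17/493) = +(493/17).
Reduce top mod 17: now compute (0/17).
Top reduces to 0: gcd > 1, so the symbol is 0.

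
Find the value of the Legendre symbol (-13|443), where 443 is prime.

-1

Euler's criterion: (-13/443) ≡ 430^221 (mod 443).
430^2 ≡ 169 (mod 443)
430^4 ≡ 209 (mod 443)
430^8 ≡ 267 (mod 443)
430^16 ≡ 409 (mod 443)
430^32 ≡ 270 (mod 443)
430^64 ≡ 248 (mod 443)
430^128 ≡ 370 (mod 443)
430^221 = 430^(128+64+16+8+4+1) ≡ 442 (mod 443).
Result is 442 ≡ −1, so (-13/443) = −1.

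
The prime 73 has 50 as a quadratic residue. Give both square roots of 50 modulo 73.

14, 59

73 ≡ 1 (mod 4), so we find a root by search.
Trying successive values, 14² = 196 ≡ 50 (mod 73). The other root is 73 − 14 = 59.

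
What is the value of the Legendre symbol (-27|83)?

Euler's criterion: (-27/83) ≡ 56^41 (mod 83).
56^2 ≡ 65 (mod 83)
56^4 ≡ 75 (mod 83)
56^8 ≡ 64 (mod 83)
56^16 ≡ 29 (mod 83)
56^32 ≡ 11 (mod 83)
56^41 = 56^(32+8+1) ≡ 82 (mod 83).
Result is 82 ≡ −1, so (-27/83) = −1.

-1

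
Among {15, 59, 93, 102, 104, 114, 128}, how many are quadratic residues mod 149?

3

(15/149) = -1 → non-residue.
(59/149) = -1 → non-residue.
(93/149) = -1 → non-residue.
(102/149) = +1 → QR.
(104/149) = +1 → QR.
(114/149) = +1 → QR.
(128/149) = -1 → non-residue.
Total quadratic residues among the 7: 3.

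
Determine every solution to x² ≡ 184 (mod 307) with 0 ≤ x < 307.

106, 201

Since 307 ≡ 3 (mod 4), a square root of 184 is 184^((307+1)/4) = 184^77 mod 307.
Repeated squaring: 184^2≡86, 184^4≡28, 184^8≡170, 184^16≡42, 184^32≡229, 184^64≡251 (mod 307).
184^77 = 184^(64+8+4+1) ≡ 201 (mod 307).
Check: 201² = 40401 ≡ 184 (mod 307). The two roots are 106 and 201.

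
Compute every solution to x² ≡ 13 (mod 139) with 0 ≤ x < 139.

Since 139 ≡ 3 (mod 4), a square root of 13 is 13^((139+1)/4) = 13^35 mod 139.
Repeated squaring: 13^2≡30, 13^4≡66, 13^8≡47, 13^16≡124, 13^32≡86 (mod 139).
13^35 = 13^(32+2+1) ≡ 41 (mod 139).
Check: 41² = 1681 ≡ 13 (mod 139). The two roots are 41 and 98.

41, 98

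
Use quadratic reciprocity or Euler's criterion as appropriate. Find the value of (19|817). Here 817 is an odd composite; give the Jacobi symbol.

Reciprocity: 19 ≡ 3 and 817 ≡ 1 (mod 4), so (19/817) = +(817/19).
Reduce top mod 19: now compute (0/19).
Top reduces to 0: gcd > 1, so the symbol is 0.

0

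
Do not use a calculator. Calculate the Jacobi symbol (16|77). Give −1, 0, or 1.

Pull out 2^4: since 77 ≡ 5 (mod 8), (2/77) = -1, so (2/77)^4 = +1.
Reached (1/77) = 1. Collecting the sign flips along the way, the symbol is +1.

1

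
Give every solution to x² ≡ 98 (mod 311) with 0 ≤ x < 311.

151, 160

Since 311 ≡ 3 (mod 4), a square root of 98 is 98^((311+1)/4) = 98^78 mod 311.
Repeated squaring: 98^2≡274, 98^4≡125, 98^8≡75, 98^16≡27, 98^32≡107, 98^64≡253 (mod 311).
98^78 = 98^(64+8+4+2) ≡ 160 (mod 311).
Check: 160² = 25600 ≡ 98 (mod 311). The two roots are 151 and 160.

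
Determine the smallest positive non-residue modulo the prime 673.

5

(2/673) = +1, so 2 is a residue.
(3/673) = +1, so 3 is a residue.
(4/673) = +1, so 4 is a residue.
(5/673) = −1, so 5 is the smallest positive non-residue mod 673.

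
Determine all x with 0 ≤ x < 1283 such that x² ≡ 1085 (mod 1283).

Since 1283 ≡ 3 (mod 4), a square root of 1085 is 1085^((1283+1)/4) = 1085^321 mod 1283.
Repeated squaring: 1085^2≡714, 1085^4≡445, 1085^8≡443, 1085^16≡1233, 1085^32≡1217, 1085^64≡507, 1085^128≡449, 1085^256≡170 (mod 1283).
1085^321 = 1085^(256+64+1) ≡ 846 (mod 1283).
Check: 846² = 715716 ≡ 1085 (mod 1283). The two roots are 437 and 846.

437, 846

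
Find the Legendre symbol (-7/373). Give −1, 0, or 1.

1

First reduce: -7 ≡ 366 (mod 373).
Pull out 2: since 373 ≡ 5 (mod 8), (2/373) = -1.
Reciprocity: 183 ≡ 3 and 373 ≡ 1 (mod 4), so (183/373) = +(373/183).
Reduce top mod 183: now compute (7/183).
Reciprocity: 7 ≡ 3 and 183 ≡ 3 (mod 4), so (7/183) = −(183/7).
Reduce top mod 7: now compute (1/7).
Reached (1/7) = 1. Collecting the sign flips along the way, the symbol is +1.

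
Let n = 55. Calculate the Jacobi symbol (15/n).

0

Reciprocity: 15 ≡ 3 and 55 ≡ 3 (mod 4), so (15/55) = −(55/15).
Reduce top mod 15: now compute (10/15).
Pull out 2: since 15 ≡ 7 (mod 8), (2/15) = +1.
Reciprocity: 5 ≡ 1 and 15 ≡ 3 (mod 4), so (5/15) = +(15/5).
Reduce top mod 5: now compute (0/5).
Top reduces to 0: gcd > 1, so the symbol is 0.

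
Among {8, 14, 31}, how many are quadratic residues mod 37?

0

(8/37) = -1 → non-residue.
(14/37) = -1 → non-residue.
(31/37) = -1 → non-residue.
Total quadratic residues among the 3: 0.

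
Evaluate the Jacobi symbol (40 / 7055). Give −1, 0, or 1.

Pull out 2^3: since 7055 ≡ 7 (mod 8), (2/7055) = +1, so (2/7055)^3 = +1.
Reciprocity: 5 ≡ 1 and 7055 ≡ 3 (mod 4), so (5/7055) = +(7055/5).
Reduce top mod 5: now compute (0/5).
Top reduces to 0: gcd > 1, so the symbol is 0.

0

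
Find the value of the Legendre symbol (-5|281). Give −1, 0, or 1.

1

First reduce: -5 ≡ 276 (mod 281).
Pull out 2^2: since 281 ≡ 1 (mod 8), (2/281) = +1, so (2/281)^2 = +1.
Reciprocity: 69 ≡ 1 and 281 ≡ 1 (mod 4), so (69/281) = +(281/69).
Reduce top mod 69: now compute (5/69).
Reciprocity: 5 ≡ 1 and 69 ≡ 1 (mod 4), so (5/69) = +(69/5).
Reduce top mod 5: now compute (4/5).
Pull out 2^2: since 5 ≡ 5 (mod 8), (2/5) = -1, so (2/5)^2 = +1.
Reached (1/5) = 1. Collecting the sign flips along the way, the symbol is +1.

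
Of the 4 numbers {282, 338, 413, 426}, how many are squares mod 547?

(282/547) = +1 → QR.
(338/547) = -1 → non-residue.
(413/547) = +1 → QR.
(426/547) = -1 → non-residue.
Total quadratic residues among the 4: 2.

2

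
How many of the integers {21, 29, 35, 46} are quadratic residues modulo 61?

(21/61) = -1 → non-residue.
(29/61) = -1 → non-residue.
(35/61) = -1 → non-residue.
(46/61) = +1 → QR.
Total quadratic residues among the 4: 1.

1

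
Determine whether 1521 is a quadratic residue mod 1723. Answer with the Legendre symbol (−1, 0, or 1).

Reciprocity: 1521 ≡ 1 and 1723 ≡ 3 (mod 4), so (1521/1723) = +(1723/1521).
Reduce top mod 1521: now compute (202/1521).
Pull out 2: since 1521 ≡ 1 (mod 8), (2/1521) = +1.
Reciprocity: 101 ≡ 1 and 1521 ≡ 1 (mod 4), so (101/1521) = +(1521/101).
Reduce top mod 101: now compute (6/101).
Pull out 2: since 101 ≡ 5 (mod 8), (2/101) = -1.
Reciprocity: 3 ≡ 3 and 101 ≡ 1 (mod 4), so (3/101) = +(101/3).
Reduce top mod 3: now compute (2/3).
Pull out 2: since 3 ≡ 3 (mod 8), (2/3) = -1.
Reached (1/3) = 1. Collecting the sign flips along the way, the symbol is +1.

1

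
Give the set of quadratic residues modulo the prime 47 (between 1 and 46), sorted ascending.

Square k = 1,…,23 (k and 47−k give the same square):
1²=1, 2²=4, 3²=9, 4²=16, 5²=25, 6²=36, 7²≡2, 8²≡17, 9²≡34, 10²≡6, 11²≡27, 12²≡3, 13²≡28, 14²≡8, 15²≡37, 16²≡21, 17²≡7, 18²≡42, 19²≡32, 20²≡24, 21²≡18, 22²≡14, 23²≡12 (mod 47).
So the quadratic residues mod 47 are {1, 2, 3, 4, 6, 7, 8, 9, 12, 14, 16, 17, 18, 21, 24, 25, 27, 28, 32, 34, 36, 37, 42}.

1, 2, 3, 4, 6, 7, 8, 9, 12, 14, 16, 17, 18, 21, 24, 25, 27, 28, 32, 34, 36, 37, 42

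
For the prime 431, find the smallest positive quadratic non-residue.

7

(2/431) = +1, so 2 is a residue.
(3/431) = +1, so 3 is a residue.
(4/431) = +1, so 4 is a residue.
(5/431) = +1, so 5 is a residue.
(6/431) = +1, so 6 is a residue.
(7/431) = −1, so 7 is the smallest positive non-residue mod 431.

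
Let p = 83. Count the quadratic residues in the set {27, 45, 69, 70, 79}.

(27/83) = +1 → QR.
(45/83) = -1 → non-residue.
(69/83) = +1 → QR.
(70/83) = +1 → QR.
(79/83) = -1 → non-residue.
Total quadratic residues among the 5: 3.

3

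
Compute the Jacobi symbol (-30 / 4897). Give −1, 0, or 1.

First reduce: -30 ≡ 4867 (mod 4897).
Reciprocity: 4867 ≡ 3 and 4897 ≡ 1 (mod 4), so (4867/4897) = +(4897/4867).
Reduce top mod 4867: now compute (30/4867).
Pull out 2: since 4867 ≡ 3 (mod 8), (2/4867) = -1.
Reciprocity: 15 ≡ 3 and 4867 ≡ 3 (mod 4), so (15/4867) = −(4867/15).
Reduce top mod 15: now compute (7/15).
Reciprocity: 7 ≡ 3 and 15 ≡ 3 (mod 4), so (7/15) = −(15/7).
Reduce top mod 7: now compute (1/7).
Reached (1/7) = 1. Collecting the sign flips along the way, the symbol is -1.

-1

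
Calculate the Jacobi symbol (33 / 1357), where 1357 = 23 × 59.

1

Reciprocity: 33 ≡ 1 and 1357 ≡ 1 (mod 4), so (33/1357) = +(1357/33).
Reduce top mod 33: now compute (4/33).
Pull out 2^2: since 33 ≡ 1 (mod 8), (2/33) = +1, so (2/33)^2 = +1.
Reached (1/33) = 1. Collecting the sign flips along the way, the symbol is +1.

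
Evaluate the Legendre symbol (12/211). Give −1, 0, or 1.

Euler's criterion: (12/211) ≡ 12^105 (mod 211).
12^2 ≡ 144 (mod 211)
12^4 ≡ 58 (mod 211)
12^8 ≡ 199 (mod 211)
12^16 ≡ 144 (mod 211)
12^32 ≡ 58 (mod 211)
12^64 ≡ 199 (mod 211)
12^105 = 12^(64+32+8+1) ≡ 210 (mod 211).
Result is 210 ≡ −1, so (12/211) = −1.

-1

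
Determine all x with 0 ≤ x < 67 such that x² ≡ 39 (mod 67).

Since 67 ≡ 3 (mod 4), a square root of 39 is 39^((67+1)/4) = 39^17 mod 67.
Repeated squaring: 39^2≡47, 39^4≡65, 39^8≡4, 39^16≡16 (mod 67).
39^17 = 39^(16+1) ≡ 21 (mod 67).
Check: 21² = 441 ≡ 39 (mod 67). The two roots are 21 and 46.

21, 46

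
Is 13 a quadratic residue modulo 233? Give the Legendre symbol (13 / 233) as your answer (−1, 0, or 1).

Reciprocity: 13 ≡ 1 and 233 ≡ 1 (mod 4), so (13/233) = +(233/13).
Reduce top mod 13: now compute (12/13).
Pull out 2^2: since 13 ≡ 5 (mod 8), (2/13) = -1, so (2/13)^2 = +1.
Reciprocity: 3 ≡ 3 and 13 ≡ 1 (mod 4), so (3/13) = +(13/3).
Reduce top mod 3: now compute (1/3).
Reached (1/3) = 1. Collecting the sign flips along the way, the symbol is +1.

1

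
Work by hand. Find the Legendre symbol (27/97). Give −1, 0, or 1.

Reciprocity: 27 ≡ 3 and 97 ≡ 1 (mod 4), so (27/97) = +(97/27).
Reduce top mod 27: now compute (16/27).
Pull out 2^4: since 27 ≡ 3 (mod 8), (2/27) = -1, so (2/27)^4 = +1.
Reached (1/27) = 1. Collecting the sign flips along the way, the symbol is +1.

1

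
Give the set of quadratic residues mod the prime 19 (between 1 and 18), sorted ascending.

1 4 5 6 7 9 11 16 17

Square k = 1,…,9 (k and 19−k give the same square):
1²=1, 2²=4, 3²=9, 4²=16, 5²≡6, 6²≡17, 7²≡11, 8²≡7, 9²≡5 (mod 19).
So the quadratic residues mod 19 are {1, 4, 5, 6, 7, 9, 11, 16, 17}.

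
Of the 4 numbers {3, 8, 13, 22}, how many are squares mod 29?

(3/29) = -1 → non-residue.
(8/29) = -1 → non-residue.
(13/29) = +1 → QR.
(22/29) = +1 → QR.
Total quadratic residues among the 4: 2.

2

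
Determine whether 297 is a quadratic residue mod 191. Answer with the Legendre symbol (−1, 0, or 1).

First reduce: 297 ≡ 106 (mod 191).
Pull out 2: since 191 ≡ 7 (mod 8), (2/191) = +1.
Reciprocity: 53 ≡ 1 and 191 ≡ 3 (mod 4), so (53/191) = +(191/53).
Reduce top mod 53: now compute (32/53).
Pull out 2^5: since 53 ≡ 5 (mod 8), (2/53) = -1, so (2/53)^5 = -1.
Reached (1/53) = 1. Collecting the sign flips along the way, the symbol is -1.

-1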